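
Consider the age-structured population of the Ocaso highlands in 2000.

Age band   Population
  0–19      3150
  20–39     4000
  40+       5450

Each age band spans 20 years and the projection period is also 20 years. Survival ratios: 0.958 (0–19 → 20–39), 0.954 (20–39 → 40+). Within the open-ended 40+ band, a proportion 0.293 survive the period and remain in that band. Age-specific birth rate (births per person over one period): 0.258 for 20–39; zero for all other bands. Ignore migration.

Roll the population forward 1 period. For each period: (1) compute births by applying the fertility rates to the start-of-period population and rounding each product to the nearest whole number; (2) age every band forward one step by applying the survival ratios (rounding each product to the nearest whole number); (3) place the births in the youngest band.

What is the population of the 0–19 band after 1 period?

1032

Numbering the bands 1..3 from youngest to oldest:
— Period 1 —
Births: 4000 × 0.258 = 1032
Band 2: 3150 × 0.958 = 3018
Band 3: 4000 × 0.954 + 5450 × 0.293 = 3816 + 1597 = 5413
Giving 1032 / 3018 / 5413.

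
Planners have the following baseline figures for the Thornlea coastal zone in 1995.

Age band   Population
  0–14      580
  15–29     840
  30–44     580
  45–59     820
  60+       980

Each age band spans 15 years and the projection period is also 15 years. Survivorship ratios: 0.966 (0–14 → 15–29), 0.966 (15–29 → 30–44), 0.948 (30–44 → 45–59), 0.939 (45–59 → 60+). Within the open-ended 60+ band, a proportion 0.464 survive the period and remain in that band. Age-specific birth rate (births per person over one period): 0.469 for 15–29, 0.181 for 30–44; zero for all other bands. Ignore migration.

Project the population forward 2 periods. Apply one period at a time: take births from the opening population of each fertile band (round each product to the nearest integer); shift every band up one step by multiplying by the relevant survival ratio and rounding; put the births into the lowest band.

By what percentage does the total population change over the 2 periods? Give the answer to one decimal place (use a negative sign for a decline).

— Period 1 —
Births: 840 × 0.469 = 394  |  580 × 0.181 = 105 → 499
15–29: 580 × 0.966 = 560
30–44: 840 × 0.966 = 811
45–59: 580 × 0.948 = 550
60+: 820 × 0.939 + 980 × 0.464 = 770 + 455 = 1225
→ [499, 560, 811, 550, 1225]
— Period 2 —
Births: 560 × 0.469 = 263  |  811 × 0.181 = 147 → 410
15–29: 499 × 0.966 = 482
30–44: 560 × 0.966 = 541
45–59: 811 × 0.948 = 769
60+: 550 × 0.939 + 1225 × 0.464 = 516 + 568 = 1084
→ [410, 482, 541, 769, 1084]
Total: 3800 → 3286; change = -514; percentage change = -13.5%

-13.5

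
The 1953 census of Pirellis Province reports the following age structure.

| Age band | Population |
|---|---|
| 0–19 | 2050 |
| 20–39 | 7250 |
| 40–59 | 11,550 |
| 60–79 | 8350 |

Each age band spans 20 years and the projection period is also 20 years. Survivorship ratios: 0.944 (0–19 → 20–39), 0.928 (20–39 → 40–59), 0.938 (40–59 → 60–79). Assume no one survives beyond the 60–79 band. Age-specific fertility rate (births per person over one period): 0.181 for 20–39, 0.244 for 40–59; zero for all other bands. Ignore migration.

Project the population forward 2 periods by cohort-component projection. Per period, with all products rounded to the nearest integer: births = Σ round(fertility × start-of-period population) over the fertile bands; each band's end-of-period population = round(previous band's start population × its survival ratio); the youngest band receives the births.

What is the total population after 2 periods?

Period 1.
Births: 7250 × 0.181 = 1312, 11550 × 0.244 = 2818 ⇒ total 4130
20–39: 2050 × 0.944 = 1935
40–59: 7250 × 0.928 = 6728
60–79: 11550 × 0.938 = 10834
→ [4130, 1935, 6728, 10834]
Period 2.
Births: 1935 × 0.181 = 350, 6728 × 0.244 = 1642 ⇒ total 1992
20–39: 4130 × 0.944 = 3899
40–59: 1935 × 0.928 = 1796
60–79: 6728 × 0.938 = 6311
→ [1992, 3899, 1796, 6311]
Total after period 2: 1992 + 3899 + 1796 + 6311 = 13998

13998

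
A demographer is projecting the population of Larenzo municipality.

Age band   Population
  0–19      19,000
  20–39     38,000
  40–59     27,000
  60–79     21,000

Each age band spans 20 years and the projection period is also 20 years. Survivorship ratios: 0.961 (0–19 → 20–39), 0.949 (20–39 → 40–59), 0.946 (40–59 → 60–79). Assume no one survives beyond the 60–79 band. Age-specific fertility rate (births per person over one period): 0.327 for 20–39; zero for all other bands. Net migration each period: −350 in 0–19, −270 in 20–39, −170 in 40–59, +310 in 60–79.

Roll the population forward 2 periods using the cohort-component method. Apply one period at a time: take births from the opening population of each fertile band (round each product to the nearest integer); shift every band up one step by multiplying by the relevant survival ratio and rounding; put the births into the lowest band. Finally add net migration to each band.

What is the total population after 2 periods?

After projecting period 1:
Births: 38000 * 0.327 = 12426
20–39: 19000 * 0.961 = 18259
40–59: 38000 * 0.949 = 36062
60–79: 27000 * 0.946 = 25542
Net migration: 0–19 − 350 → 12076; 20–39 − 270 → 17989; 40–59 − 170 → 35892; 60–79 + 310 → 25852
Population now: 0–19=12076, 20–39=17989, 40–59=35892, 60–79=25852
After projecting period 2:
Births: 17989 * 0.327 = 5882
20–39: 12076 * 0.961 = 11605
40–59: 17989 * 0.949 = 17072
60–79: 35892 * 0.946 = 33954
Net migration: 0–19 − 350 → 5532; 20–39 − 270 → 11335; 40–59 − 170 → 16902; 60–79 + 310 → 34264
Population now: 0–19=5532, 20–39=11335, 40–59=16902, 60–79=34264
Total after period 2: 5532 + 11335 + 16902 + 34264 = 68033

68033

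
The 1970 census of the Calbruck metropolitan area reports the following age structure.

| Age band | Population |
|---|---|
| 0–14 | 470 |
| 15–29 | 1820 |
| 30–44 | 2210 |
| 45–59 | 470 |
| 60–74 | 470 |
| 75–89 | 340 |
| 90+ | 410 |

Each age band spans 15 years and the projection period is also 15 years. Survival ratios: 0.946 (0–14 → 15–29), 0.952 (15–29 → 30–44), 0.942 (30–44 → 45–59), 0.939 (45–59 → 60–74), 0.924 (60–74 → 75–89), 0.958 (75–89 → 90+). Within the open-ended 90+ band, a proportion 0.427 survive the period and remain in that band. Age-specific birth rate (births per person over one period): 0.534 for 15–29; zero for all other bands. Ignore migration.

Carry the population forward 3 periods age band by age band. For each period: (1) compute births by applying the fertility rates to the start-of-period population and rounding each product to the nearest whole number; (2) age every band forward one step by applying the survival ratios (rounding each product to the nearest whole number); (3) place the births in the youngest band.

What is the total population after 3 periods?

Numbering the bands 1..7 from youngest to oldest:
Period 1.
Births: 1820 × 0.534 = 972
Band 2: 470 × 0.946 = 445
Band 3: 1820 × 0.952 = 1733
Band 4: 2210 × 0.942 = 2082
Band 5: 470 × 0.939 = 441
Band 6: 470 × 0.924 = 434
Band 7: 340 × 0.958 + 410 × 0.427 = 326 + 175 = 501
Population now: 0–14=972, 15–29=445, 30–44=1733, 45–59=2082, 60–74=441, 75–89=434, 90+=501
Period 2.
Births: 445 × 0.534 = 238
Band 2: 972 × 0.946 = 920
Band 3: 445 × 0.952 = 424
Band 4: 1733 × 0.942 = 1632
Band 5: 2082 × 0.939 = 1955
Band 6: 441 × 0.924 = 407
Band 7: 434 × 0.958 + 501 × 0.427 = 416 + 214 = 630
Population now: 0–14=238, 15–29=920, 30–44=424, 45–59=1632, 60–74=1955, 75–89=407, 90+=630
Period 3.
Births: 920 × 0.534 = 491
Band 2: 238 × 0.946 = 225
Band 3: 920 × 0.952 = 876
Band 4: 424 × 0.942 = 399
Band 5: 1632 × 0.939 = 1532
Band 6: 1955 × 0.924 = 1806
Band 7: 407 × 0.958 + 630 × 0.427 = 390 + 269 = 659
Population now: 0–14=491, 15–29=225, 30–44=876, 45–59=399, 60–74=1532, 75–89=1806, 90+=659
Total after period 3: 491 + 225 + 876 + 399 + 1532 + 1806 + 659 = 5988

5988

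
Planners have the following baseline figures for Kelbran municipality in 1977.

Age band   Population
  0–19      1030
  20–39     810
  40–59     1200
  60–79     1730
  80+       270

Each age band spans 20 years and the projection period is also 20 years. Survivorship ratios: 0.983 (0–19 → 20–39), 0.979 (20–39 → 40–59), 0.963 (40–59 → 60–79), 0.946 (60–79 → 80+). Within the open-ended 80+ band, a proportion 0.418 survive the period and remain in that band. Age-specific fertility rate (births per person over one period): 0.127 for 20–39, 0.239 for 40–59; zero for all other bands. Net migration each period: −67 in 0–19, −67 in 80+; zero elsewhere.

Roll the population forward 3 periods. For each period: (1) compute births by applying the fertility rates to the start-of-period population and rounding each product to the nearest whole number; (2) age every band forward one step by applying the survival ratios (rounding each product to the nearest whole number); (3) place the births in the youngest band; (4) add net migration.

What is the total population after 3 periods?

3102

After projecting period 1:
Births: 810 * 0.127 = 103, 1200 * 0.239 = 287 ⇒ total 390
20–39: 1030 * 0.983 = 1012
40–59: 810 * 0.979 = 793
60–79: 1200 * 0.963 = 1156
80+: 1730 * 0.946 + 270 * 0.418 = 1637 + 113 = 1750
Net migration: 0–19 − 67 → 323; 80+ − 67 → 1683
Giving 323 / 1012 / 793 / 1156 / 1683.
After projecting period 2:
Births: 1012 * 0.127 = 129, 793 * 0.239 = 190 ⇒ total 319
20–39: 323 * 0.983 = 318
40–59: 1012 * 0.979 = 991
60–79: 793 * 0.963 = 764
80+: 1156 * 0.946 + 1683 * 0.418 = 1094 + 703 = 1797
Net migration: 0–19 − 67 → 252; 80+ − 67 → 1730
Giving 252 / 318 / 991 / 764 / 1730.
After projecting period 3:
Births: 318 * 0.127 = 40, 991 * 0.239 = 237 ⇒ total 277
20–39: 252 * 0.983 = 248
40–59: 318 * 0.979 = 311
60–79: 991 * 0.963 = 954
80+: 764 * 0.946 + 1730 * 0.418 = 723 + 723 = 1446
Net migration: 0–19 − 67 → 210; 80+ − 67 → 1379
Giving 210 / 248 / 311 / 954 / 1379.
Total after period 3: 210 + 248 + 311 + 954 + 1379 = 3102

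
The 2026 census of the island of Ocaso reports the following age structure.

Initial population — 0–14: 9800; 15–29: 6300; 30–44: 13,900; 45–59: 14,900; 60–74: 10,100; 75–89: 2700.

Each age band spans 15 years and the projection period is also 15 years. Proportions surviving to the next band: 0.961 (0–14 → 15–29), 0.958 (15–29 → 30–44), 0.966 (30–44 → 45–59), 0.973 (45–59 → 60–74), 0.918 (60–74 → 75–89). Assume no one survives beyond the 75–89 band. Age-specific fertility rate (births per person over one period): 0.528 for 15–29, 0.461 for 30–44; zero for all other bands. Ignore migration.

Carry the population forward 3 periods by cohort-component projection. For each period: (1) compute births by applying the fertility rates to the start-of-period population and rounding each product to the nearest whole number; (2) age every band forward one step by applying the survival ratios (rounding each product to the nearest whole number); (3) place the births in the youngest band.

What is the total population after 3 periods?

Let band 1 be 0–14 through band 6 = 75–89.
— Period 1 —
Births: 6300 * 0.528 = 3326  |  13900 * 0.461 = 6408 ⇒ total 9734
Band 2: 9800 * 0.961 = 9418
Band 3: 6300 * 0.958 = 6035
Band 4: 13900 * 0.966 = 13427
Band 5: 14900 * 0.973 = 14498
Band 6: 10100 * 0.918 = 9272
→ [9734, 9418, 6035, 13427, 14498, 9272]
— Period 2 —
Births: 9418 * 0.528 = 4973  |  6035 * 0.461 = 2782 ⇒ total 7755
Band 2: 9734 * 0.961 = 9354
Band 3: 9418 * 0.958 = 9022
Band 4: 6035 * 0.966 = 5830
Band 5: 13427 * 0.973 = 13064
Band 6: 14498 * 0.918 = 13309
→ [7755, 9354, 9022, 5830, 13064, 13309]
— Period 3 —
Births: 9354 * 0.528 = 4939  |  9022 * 0.461 = 4159 ⇒ total 9098
Band 2: 7755 * 0.961 = 7453
Band 3: 9354 * 0.958 = 8961
Band 4: 9022 * 0.966 = 8715
Band 5: 5830 * 0.973 = 5673
Band 6: 13064 * 0.918 = 11993
→ [9098, 7453, 8961, 8715, 5673, 11993]
Total after period 3: 9098 + 7453 + 8961 + 8715 + 5673 + 11993 = 51893

51893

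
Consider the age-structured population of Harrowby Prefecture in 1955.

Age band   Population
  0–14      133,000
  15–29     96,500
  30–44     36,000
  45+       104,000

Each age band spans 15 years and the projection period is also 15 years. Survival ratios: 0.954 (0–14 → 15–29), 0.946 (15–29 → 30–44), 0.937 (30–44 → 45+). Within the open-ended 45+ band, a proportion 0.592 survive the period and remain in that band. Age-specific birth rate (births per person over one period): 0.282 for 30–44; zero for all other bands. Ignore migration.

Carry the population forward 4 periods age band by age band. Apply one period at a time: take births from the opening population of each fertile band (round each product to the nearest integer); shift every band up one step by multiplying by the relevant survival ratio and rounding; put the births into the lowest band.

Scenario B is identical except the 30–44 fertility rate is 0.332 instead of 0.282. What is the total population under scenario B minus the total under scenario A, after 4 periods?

— Period 1 —
Births: 36000 × 0.282 = 10152
15–29: 133000 × 0.954 = 126882
30–44: 96500 × 0.946 = 91289
45+: 36000 × 0.937 + 104000 × 0.592 = 33732 + 61568 = 95300
→ [10152, 126882, 91289, 95300]
— Period 2 —
Births: 91289 × 0.282 = 25743
15–29: 10152 × 0.954 = 9685
30–44: 126882 × 0.946 = 120030
45+: 91289 × 0.937 + 95300 × 0.592 = 85538 + 56418 = 141956
→ [25743, 9685, 120030, 141956]
— Period 3 —
Births: 120030 × 0.282 = 33848
15–29: 25743 × 0.954 = 24559
30–44: 9685 × 0.946 = 9162
45+: 120030 × 0.937 + 141956 × 0.592 = 112468 + 84038 = 196506
→ [33848, 24559, 9162, 196506]
— Period 4 —
Births: 9162 × 0.282 = 2584
15–29: 33848 × 0.954 = 32291
30–44: 24559 × 0.946 = 23233
45+: 9162 × 0.937 + 196506 × 0.592 = 8585 + 116332 = 124917
→ [2584, 32291, 23233, 124917]
Scenario A total after 4 periods: 183025
Scenario B projection —
— Period 1 —
Births: 36000 × 0.332 = 11952
15–29: 133000 × 0.954 = 126882
30–44: 96500 × 0.946 = 91289
45+: 36000 × 0.937 + 104000 × 0.592 = 33732 + 61568 = 95300
→ [11952, 126882, 91289, 95300]
— Period 2 —
Births: 91289 × 0.332 = 30308
15–29: 11952 × 0.954 = 11402
30–44: 126882 × 0.946 = 120030
45+: 91289 × 0.937 + 95300 × 0.592 = 85538 + 56418 = 141956
→ [30308, 11402, 120030, 141956]
— Period 3 —
Births: 120030 × 0.332 = 39850
15–29: 30308 × 0.954 = 28914
30–44: 11402 × 0.946 = 10786
45+: 120030 × 0.937 + 141956 × 0.592 = 112468 + 84038 = 196506
→ [39850, 28914, 10786, 196506]
— Period 4 —
Births: 10786 × 0.332 = 3581
15–29: 39850 × 0.954 = 38017
30–44: 28914 × 0.946 = 27353
45+: 10786 × 0.937 + 196506 × 0.592 = 10106 + 116332 = 126438
→ [3581, 38017, 27353, 126438]
Scenario B total after 4 periods: 195389
Difference B − A = 195389 − 183025 = 12364

12364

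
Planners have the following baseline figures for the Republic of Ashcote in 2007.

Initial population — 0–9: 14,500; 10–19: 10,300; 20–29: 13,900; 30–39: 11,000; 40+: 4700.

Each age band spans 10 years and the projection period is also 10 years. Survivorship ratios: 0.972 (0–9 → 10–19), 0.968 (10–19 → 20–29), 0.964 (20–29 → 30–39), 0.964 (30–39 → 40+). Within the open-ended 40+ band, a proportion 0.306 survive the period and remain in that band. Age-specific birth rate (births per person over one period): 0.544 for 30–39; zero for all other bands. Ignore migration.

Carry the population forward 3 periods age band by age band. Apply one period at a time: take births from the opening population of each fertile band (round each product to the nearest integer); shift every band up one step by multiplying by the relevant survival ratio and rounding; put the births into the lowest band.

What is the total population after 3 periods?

Call the bands 1 to 5, youngest first.
[period 1]
Births: 11000 * 0.544 = 5984
Band 2: 14500 * 0.972 = 14094
Band 3: 10300 * 0.968 = 9970
Band 4: 13900 * 0.964 = 13400
Band 5: 11000 * 0.964 + 4700 * 0.306 = 10604 + 1438 = 12042
End of period: [5984, 14094, 9970, 13400, 12042]
[period 2]
Births: 13400 * 0.544 = 7290
Band 2: 5984 * 0.972 = 5816
Band 3: 14094 * 0.968 = 13643
Band 4: 9970 * 0.964 = 9611
Band 5: 13400 * 0.964 + 12042 * 0.306 = 12918 + 3685 = 16603
End of period: [7290, 5816, 13643, 9611, 16603]
[period 3]
Births: 9611 * 0.544 = 5228
Band 2: 7290 * 0.972 = 7086
Band 3: 5816 * 0.968 = 5630
Band 4: 13643 * 0.964 = 13152
Band 5: 9611 * 0.964 + 16603 * 0.306 = 9265 + 5081 = 14346
End of period: [5228, 7086, 5630, 13152, 14346]
Total after period 3: 5228 + 7086 + 5630 + 13152 + 14346 = 45442

45442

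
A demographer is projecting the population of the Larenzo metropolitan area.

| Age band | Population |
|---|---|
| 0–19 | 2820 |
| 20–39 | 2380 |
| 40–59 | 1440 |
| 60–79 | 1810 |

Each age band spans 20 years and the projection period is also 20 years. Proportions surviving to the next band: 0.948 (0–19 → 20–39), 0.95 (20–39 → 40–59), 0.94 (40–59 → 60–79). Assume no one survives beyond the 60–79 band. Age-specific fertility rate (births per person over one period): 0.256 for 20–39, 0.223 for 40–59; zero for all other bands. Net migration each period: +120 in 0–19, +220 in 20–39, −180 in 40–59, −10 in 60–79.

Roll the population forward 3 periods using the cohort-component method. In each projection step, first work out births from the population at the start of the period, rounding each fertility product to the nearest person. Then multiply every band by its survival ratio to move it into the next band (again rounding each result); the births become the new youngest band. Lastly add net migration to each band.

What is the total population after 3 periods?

5858

Call the bands 1 to 4, youngest first.
Period 1.
Births: 2380 × 0.256 = 609, 1440 × 0.223 = 321 → 930
Band 2: 2820 × 0.948 = 2673
Band 3: 2380 × 0.95 = 2261
Band 4: 1440 × 0.94 = 1354
Net migration: Band 1 + 120 → 1050; Band 2 + 220 → 2893; Band 3 − 180 → 2081; Band 4 − 10 → 1344
End of period: [1050, 2893, 2081, 1344]
Period 2.
Births: 2893 × 0.256 = 741, 2081 × 0.223 = 464 → 1205
Band 2: 1050 × 0.948 = 995
Band 3: 2893 × 0.95 = 2748
Band 4: 2081 × 0.94 = 1956
Net migration: Band 1 + 120 → 1325; Band 2 + 220 → 1215; Band 3 − 180 → 2568; Band 4 − 10 → 1946
End of period: [1325, 1215, 2568, 1946]
Period 3.
Births: 1215 × 0.256 = 311, 2568 × 0.223 = 573 → 884
Band 2: 1325 × 0.948 = 1256
Band 3: 1215 × 0.95 = 1154
Band 4: 2568 × 0.94 = 2414
Net migration: Band 1 + 120 → 1004; Band 2 + 220 → 1476; Band 3 − 180 → 974; Band 4 − 10 → 2404
End of period: [1004, 1476, 974, 2404]
Total after period 3: 1004 + 1476 + 974 + 2404 = 5858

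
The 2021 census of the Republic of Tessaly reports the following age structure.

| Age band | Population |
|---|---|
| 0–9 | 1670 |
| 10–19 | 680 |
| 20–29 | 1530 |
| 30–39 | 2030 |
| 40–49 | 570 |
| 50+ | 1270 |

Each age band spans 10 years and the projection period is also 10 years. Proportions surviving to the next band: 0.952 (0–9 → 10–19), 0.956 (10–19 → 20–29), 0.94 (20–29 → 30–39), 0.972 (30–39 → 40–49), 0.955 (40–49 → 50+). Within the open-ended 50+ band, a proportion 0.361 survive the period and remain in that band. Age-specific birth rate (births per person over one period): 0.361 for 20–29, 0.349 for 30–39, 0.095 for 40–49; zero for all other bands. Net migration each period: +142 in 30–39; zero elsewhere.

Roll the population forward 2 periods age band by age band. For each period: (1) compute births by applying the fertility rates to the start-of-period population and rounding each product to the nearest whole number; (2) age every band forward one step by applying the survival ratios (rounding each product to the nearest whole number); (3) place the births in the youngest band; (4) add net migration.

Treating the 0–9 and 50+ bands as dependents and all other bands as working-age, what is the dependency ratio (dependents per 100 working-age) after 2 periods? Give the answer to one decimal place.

Numbering the groups 1..6 from youngest to oldest:
Period 1:
Births: 1530 * 0.361 = 552 ; 2030 * 0.349 = 708 ; 570 * 0.095 = 54 — total 1314
Group 2: 1670 * 0.952 = 1590
Group 3: 680 * 0.956 = 650
Group 4: 1530 * 0.94 = 1438
Group 5: 2030 * 0.972 = 1973
Group 6: 570 * 0.955 + 1270 * 0.361 = 544 + 458 = 1002
Net migration: Group 4 + 142 → 1580
Giving 1314 / 1590 / 650 / 1580 / 1973 / 1002.
Period 2:
Births: 650 * 0.361 = 235 ; 1580 * 0.349 = 551 ; 1973 * 0.095 = 187 — total 973
Group 2: 1314 * 0.952 = 1251
Group 3: 1590 * 0.956 = 1520
Group 4: 650 * 0.94 = 611
Group 5: 1580 * 0.972 = 1536
Group 6: 1973 * 0.955 + 1002 * 0.361 = 1884 + 362 = 2246
Net migration: Group 4 + 142 → 753
Giving 973 / 1251 / 1520 / 753 / 1536 / 2246.
Dependents (band 0–9 + band 50+) = 973 + 2246 = 3219; working-age = 5060; ratio = 3219/5060 × 100 = 63.6

63.6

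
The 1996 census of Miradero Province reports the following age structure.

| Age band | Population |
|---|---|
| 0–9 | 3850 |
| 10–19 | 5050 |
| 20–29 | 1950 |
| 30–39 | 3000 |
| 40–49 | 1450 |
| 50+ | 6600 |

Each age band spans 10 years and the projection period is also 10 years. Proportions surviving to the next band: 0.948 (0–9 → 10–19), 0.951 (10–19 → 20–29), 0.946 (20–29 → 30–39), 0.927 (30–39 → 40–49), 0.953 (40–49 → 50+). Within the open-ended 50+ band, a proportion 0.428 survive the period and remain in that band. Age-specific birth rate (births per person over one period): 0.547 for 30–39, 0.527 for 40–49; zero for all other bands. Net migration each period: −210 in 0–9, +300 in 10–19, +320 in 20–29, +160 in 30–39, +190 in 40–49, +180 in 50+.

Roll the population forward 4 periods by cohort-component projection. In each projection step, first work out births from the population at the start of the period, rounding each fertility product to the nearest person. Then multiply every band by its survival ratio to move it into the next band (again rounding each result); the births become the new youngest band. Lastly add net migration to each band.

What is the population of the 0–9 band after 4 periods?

4533

[period 1]
Births: 3000 * 0.547 = 1641  |  1450 * 0.527 = 764 — total 2405
10–19: 3850 * 0.948 = 3650
20–29: 5050 * 0.951 = 4803
30–39: 1950 * 0.946 = 1845
40–49: 3000 * 0.927 = 2781
50+: 1450 * 0.953 + 6600 * 0.428 = 1382 + 2825 = 4207
Net migration: 0–9 − 210 → 2195; 10–19 + 300 → 3950; 20–29 + 320 → 5123; 30–39 + 160 → 2005; 40–49 + 190 → 2971; 50+ + 180 → 4387
Population now: 0–9=2195, 10–19=3950, 20–29=5123, 30–39=2005, 40–49=2971, 50+=4387
[period 2]
Births: 2005 * 0.547 = 1097  |  2971 * 0.527 = 1566 — total 2663
10–19: 2195 * 0.948 = 2081
20–29: 3950 * 0.951 = 3756
30–39: 5123 * 0.946 = 4846
40–49: 2005 * 0.927 = 1859
50+: 2971 * 0.953 + 4387 * 0.428 = 2831 + 1878 = 4709
Net migration: 0–9 − 210 → 2453; 10–19 + 300 → 2381; 20–29 + 320 → 4076; 30–39 + 160 → 5006; 40–49 + 190 → 2049; 50+ + 180 → 4889
Population now: 0–9=2453, 10–19=2381, 20–29=4076, 30–39=5006, 40–49=2049, 50+=4889
[period 3]
Births: 5006 * 0.547 = 2738  |  2049 * 0.527 = 1080 — total 3818
10–19: 2453 * 0.948 = 2325
20–29: 2381 * 0.951 = 2264
30–39: 4076 * 0.946 = 3856
40–49: 5006 * 0.927 = 4641
50+: 2049 * 0.953 + 4889 * 0.428 = 1953 + 2092 = 4045
Net migration: 0–9 − 210 → 3608; 10–19 + 300 → 2625; 20–29 + 320 → 2584; 30–39 + 160 → 4016; 40–49 + 190 → 4831; 50+ + 180 → 4225
Population now: 0–9=3608, 10–19=2625, 20–29=2584, 30–39=4016, 40–49=4831, 50+=4225
[period 4]
Births: 4016 * 0.547 = 2197  |  4831 * 0.527 = 2546 — total 4743
10–19: 3608 * 0.948 = 3420
20–29: 2625 * 0.951 = 2496
30–39: 2584 * 0.946 = 2444
40–49: 4016 * 0.927 = 3723
50+: 4831 * 0.953 + 4225 * 0.428 = 4604 + 1808 = 6412
Net migration: 0–9 − 210 → 4533; 10–19 + 300 → 3720; 20–29 + 320 → 2816; 30–39 + 160 → 2604; 40–49 + 190 → 3913; 50+ + 180 → 6592
Population now: 0–9=4533, 10–19=3720, 20–29=2816, 30–39=2604, 40–49=3913, 50+=6592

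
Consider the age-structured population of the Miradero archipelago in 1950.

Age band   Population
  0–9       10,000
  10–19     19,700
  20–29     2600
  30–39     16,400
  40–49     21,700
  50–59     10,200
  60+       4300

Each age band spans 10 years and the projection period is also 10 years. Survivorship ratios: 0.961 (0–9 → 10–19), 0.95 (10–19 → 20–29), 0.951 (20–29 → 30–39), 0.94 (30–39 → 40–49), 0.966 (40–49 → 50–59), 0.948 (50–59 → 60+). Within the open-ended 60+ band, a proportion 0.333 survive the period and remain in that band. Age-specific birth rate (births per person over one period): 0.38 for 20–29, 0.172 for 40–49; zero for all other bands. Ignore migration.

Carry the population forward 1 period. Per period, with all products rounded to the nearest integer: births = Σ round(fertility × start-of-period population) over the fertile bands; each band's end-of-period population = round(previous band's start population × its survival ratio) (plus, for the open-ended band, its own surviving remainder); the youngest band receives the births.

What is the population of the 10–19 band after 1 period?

Let band 1 be 0–9 through band 7 = 60+.
Period 1:
Births: 2600 × 0.38 = 988  |  21700 × 0.172 = 3732 — total 4720
Band 2: 10000 × 0.961 = 9610
Band 3: 19700 × 0.95 = 18715
Band 4: 2600 × 0.951 = 2473
Band 5: 16400 × 0.94 = 15416
Band 6: 21700 × 0.966 = 20962
Band 7: 10200 × 0.948 + 4300 × 0.333 = 9670 + 1432 = 11102
End of period: [4720, 9610, 18715, 2473, 15416, 20962, 11102]

9610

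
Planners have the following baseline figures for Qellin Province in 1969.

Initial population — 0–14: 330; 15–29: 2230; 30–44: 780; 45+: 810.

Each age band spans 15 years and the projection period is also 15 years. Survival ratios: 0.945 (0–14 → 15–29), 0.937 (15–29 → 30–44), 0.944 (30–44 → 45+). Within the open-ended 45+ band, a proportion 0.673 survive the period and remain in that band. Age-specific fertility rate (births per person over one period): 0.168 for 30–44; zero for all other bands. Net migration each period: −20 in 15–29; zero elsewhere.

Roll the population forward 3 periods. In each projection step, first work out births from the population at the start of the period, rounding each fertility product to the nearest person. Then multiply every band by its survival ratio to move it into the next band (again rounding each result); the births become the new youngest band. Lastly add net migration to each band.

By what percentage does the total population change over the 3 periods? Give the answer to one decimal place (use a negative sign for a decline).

-36.8

Period 1:
Births: 780 * 0.168 = 131
15–29: 330 * 0.945 = 312
30–44: 2230 * 0.937 = 2090
45+: 780 * 0.944 + 810 * 0.673 = 736 + 545 = 1281
Net migration: 15–29 − 20 → 292
End of period: [131, 292, 2090, 1281]
Period 2:
Births: 2090 * 0.168 = 351
15–29: 131 * 0.945 = 124
30–44: 292 * 0.937 = 274
45+: 2090 * 0.944 + 1281 * 0.673 = 1973 + 862 = 2835
Net migration: 15–29 − 20 → 104
End of period: [351, 104, 274, 2835]
Period 3:
Births: 274 * 0.168 = 46
15–29: 351 * 0.945 = 332
30–44: 104 * 0.937 = 97
45+: 274 * 0.944 + 2835 * 0.673 = 259 + 1908 = 2167
Net migration: 15–29 − 20 → 312
End of period: [46, 312, 97, 2167]
Total: 4150 → 2622; change = -1528; percentage change = -36.8%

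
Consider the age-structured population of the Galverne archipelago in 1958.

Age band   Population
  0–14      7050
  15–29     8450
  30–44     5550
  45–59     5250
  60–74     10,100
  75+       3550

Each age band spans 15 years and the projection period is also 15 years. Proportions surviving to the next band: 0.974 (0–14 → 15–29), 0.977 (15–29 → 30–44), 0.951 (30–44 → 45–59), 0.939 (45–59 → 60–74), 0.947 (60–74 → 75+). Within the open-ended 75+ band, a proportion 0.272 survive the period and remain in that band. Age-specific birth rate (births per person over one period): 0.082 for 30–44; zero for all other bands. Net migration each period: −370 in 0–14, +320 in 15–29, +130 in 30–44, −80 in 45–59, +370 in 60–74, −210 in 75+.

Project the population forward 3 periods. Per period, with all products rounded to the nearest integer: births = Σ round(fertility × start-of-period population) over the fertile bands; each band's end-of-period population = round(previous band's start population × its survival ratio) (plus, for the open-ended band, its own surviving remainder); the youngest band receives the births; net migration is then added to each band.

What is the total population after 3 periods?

Numbering the bands 1..6 from youngest to oldest:
After projecting period 1:
Births: 5550 * 0.082 = 455
Band 2: 7050 * 0.974 = 6867
Band 3: 8450 * 0.977 = 8256
Band 4: 5550 * 0.951 = 5278
Band 5: 5250 * 0.939 = 4930
Band 6: 10100 * 0.947 + 3550 * 0.272 = 9565 + 966 = 10531
Net migration: Band 1 − 370 → 85; Band 2 + 320 → 7187; Band 3 + 130 → 8386; Band 4 − 80 → 5198; Band 5 + 370 → 5300; Band 6 − 210 → 10321
Population now: 0–14=85, 15–29=7187, 30–44=8386, 45–59=5198, 60–74=5300, 75+=10321
After projecting period 2:
Births: 8386 * 0.082 = 688
Band 2: 85 * 0.974 = 83
Band 3: 7187 * 0.977 = 7022
Band 4: 8386 * 0.951 = 7975
Band 5: 5198 * 0.939 = 4881
Band 6: 5300 * 0.947 + 10321 * 0.272 = 5019 + 2807 = 7826
Net migration: Band 1 − 370 → 318; Band 2 + 320 → 403; Band 3 + 130 → 7152; Band 4 − 80 → 7895; Band 5 + 370 → 5251; Band 6 − 210 → 7616
Population now: 0–14=318, 15–29=403, 30–44=7152, 45–59=7895, 60–74=5251, 75+=7616
After projecting period 3:
Births: 7152 * 0.082 = 586
Band 2: 318 * 0.974 = 310
Band 3: 403 * 0.977 = 394
Band 4: 7152 * 0.951 = 6802
Band 5: 7895 * 0.939 = 7413
Band 6: 5251 * 0.947 + 7616 * 0.272 = 4973 + 2072 = 7045
Net migration: Band 1 − 370 → 216; Band 2 + 320 → 630; Band 3 + 130 → 524; Band 4 − 80 → 6722; Band 5 + 370 → 7783; Band 6 − 210 → 6835
Population now: 0–14=216, 15–29=630, 30–44=524, 45–59=6722, 60–74=7783, 75+=6835
Total after period 3: 216 + 630 + 524 + 6722 + 7783 + 6835 = 22710

22710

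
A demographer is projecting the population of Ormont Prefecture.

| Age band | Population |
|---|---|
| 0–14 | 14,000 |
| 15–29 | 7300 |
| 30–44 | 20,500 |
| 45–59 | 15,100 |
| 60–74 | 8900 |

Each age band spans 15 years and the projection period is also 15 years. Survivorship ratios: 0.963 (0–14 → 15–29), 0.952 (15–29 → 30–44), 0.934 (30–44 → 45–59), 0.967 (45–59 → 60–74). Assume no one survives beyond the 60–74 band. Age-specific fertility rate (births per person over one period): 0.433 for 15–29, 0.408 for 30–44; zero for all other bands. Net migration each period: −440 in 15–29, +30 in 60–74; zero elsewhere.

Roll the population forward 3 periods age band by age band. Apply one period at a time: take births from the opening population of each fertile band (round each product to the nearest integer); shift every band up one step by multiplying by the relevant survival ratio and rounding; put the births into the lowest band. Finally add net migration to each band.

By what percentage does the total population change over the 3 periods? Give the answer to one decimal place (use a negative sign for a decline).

Numbering the bands 1..5 from youngest to oldest:
After projecting period 1:
Births: 7300 × 0.433 = 3161 ; 20500 × 0.408 = 8364 → total 11525
Band 2: 14000 × 0.963 = 13482
Band 3: 7300 × 0.952 = 6950
Band 4: 20500 × 0.934 = 19147
Band 5: 15100 × 0.967 = 14602
Net migration: Band 2 − 440 → 13042; Band 5 + 30 → 14632
End of period: [11525, 13042, 6950, 19147, 14632]
After projecting period 2:
Births: 13042 × 0.433 = 5647 ; 6950 × 0.408 = 2836 → total 8483
Band 2: 11525 × 0.963 = 11099
Band 3: 13042 × 0.952 = 12416
Band 4: 6950 × 0.934 = 6491
Band 5: 19147 × 0.967 = 18515
Net migration: Band 2 − 440 → 10659; Band 5 + 30 → 18545
End of period: [8483, 10659, 12416, 6491, 18545]
After projecting period 3:
Births: 10659 × 0.433 = 4615 ; 12416 × 0.408 = 5066 → total 9681
Band 2: 8483 × 0.963 = 8169
Band 3: 10659 × 0.952 = 10147
Band 4: 12416 × 0.934 = 11597
Band 5: 6491 × 0.967 = 6277
Net migration: Band 2 − 440 → 7729; Band 5 + 30 → 6307
End of period: [9681, 7729, 10147, 11597, 6307]
Total: 65800 → 45461; change = -20339; percentage change = -30.9%

-30.9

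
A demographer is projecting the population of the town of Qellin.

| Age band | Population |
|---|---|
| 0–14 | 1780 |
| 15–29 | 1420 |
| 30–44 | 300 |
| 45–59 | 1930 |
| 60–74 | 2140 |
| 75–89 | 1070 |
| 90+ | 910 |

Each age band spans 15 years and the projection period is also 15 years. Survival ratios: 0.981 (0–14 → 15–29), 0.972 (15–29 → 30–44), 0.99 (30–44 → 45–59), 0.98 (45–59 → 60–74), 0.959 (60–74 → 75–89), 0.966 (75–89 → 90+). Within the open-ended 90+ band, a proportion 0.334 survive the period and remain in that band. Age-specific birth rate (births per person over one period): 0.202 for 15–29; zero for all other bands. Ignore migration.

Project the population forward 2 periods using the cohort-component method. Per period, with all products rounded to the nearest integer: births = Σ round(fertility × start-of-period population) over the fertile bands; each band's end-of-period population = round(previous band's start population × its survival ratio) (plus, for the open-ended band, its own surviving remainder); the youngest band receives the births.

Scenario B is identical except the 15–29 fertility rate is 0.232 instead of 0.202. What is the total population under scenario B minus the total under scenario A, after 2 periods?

93

(Groups numbered youngest = 1 to oldest = 7.)
Period 1:
Births: 1420 × 0.202 = 287
Group 2: 1780 × 0.981 = 1746
Group 3: 1420 × 0.972 = 1380
Group 4: 300 × 0.99 = 297
Group 5: 1930 × 0.98 = 1891
Group 6: 2140 × 0.959 = 2052
Group 7: 1070 × 0.966 + 910 × 0.334 = 1034 + 304 = 1338
Giving 287 / 1746 / 1380 / 297 / 1891 / 2052 / 1338.
Period 2:
Births: 1746 × 0.202 = 353
Group 2: 287 × 0.981 = 282
Group 3: 1746 × 0.972 = 1697
Group 4: 1380 × 0.99 = 1366
Group 5: 297 × 0.98 = 291
Group 6: 1891 × 0.959 = 1813
Group 7: 2052 × 0.966 + 1338 × 0.334 = 1982 + 447 = 2429
Giving 353 / 282 / 1697 / 1366 / 291 / 1813 / 2429.
Scenario A total after 2 periods: 8231
Scenario B projection —
Period 1:
Births: 1420 × 0.232 = 329
Group 2: 1780 × 0.981 = 1746
Group 3: 1420 × 0.972 = 1380
Group 4: 300 × 0.99 = 297
Group 5: 1930 × 0.98 = 1891
Group 6: 2140 × 0.959 = 2052
Group 7: 1070 × 0.966 + 910 × 0.334 = 1034 + 304 = 1338
Giving 329 / 1746 / 1380 / 297 / 1891 / 2052 / 1338.
Period 2:
Births: 1746 × 0.232 = 405
Group 2: 329 × 0.981 = 323
Group 3: 1746 × 0.972 = 1697
Group 4: 1380 × 0.99 = 1366
Group 5: 297 × 0.98 = 291
Group 6: 1891 × 0.959 = 1813
Group 7: 2052 × 0.966 + 1338 × 0.334 = 1982 + 447 = 2429
Giving 405 / 323 / 1697 / 1366 / 291 / 1813 / 2429.
Scenario B total after 2 periods: 8324
Difference B − A = 8324 − 8231 = 93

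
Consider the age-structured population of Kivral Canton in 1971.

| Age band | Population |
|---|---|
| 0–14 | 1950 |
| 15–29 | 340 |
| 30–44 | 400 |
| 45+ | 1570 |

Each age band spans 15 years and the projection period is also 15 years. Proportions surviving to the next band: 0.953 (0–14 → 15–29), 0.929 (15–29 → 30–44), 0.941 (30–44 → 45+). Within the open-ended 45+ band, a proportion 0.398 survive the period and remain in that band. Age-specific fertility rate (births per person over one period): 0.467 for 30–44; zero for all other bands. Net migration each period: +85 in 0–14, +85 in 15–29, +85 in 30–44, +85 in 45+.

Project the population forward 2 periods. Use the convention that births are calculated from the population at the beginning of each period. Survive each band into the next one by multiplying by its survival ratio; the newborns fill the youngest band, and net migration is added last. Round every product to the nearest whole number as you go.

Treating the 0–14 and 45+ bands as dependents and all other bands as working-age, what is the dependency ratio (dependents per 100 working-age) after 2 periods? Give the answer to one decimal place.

52.2

Period 1:
Births: 400 × 0.467 = 187
15–29: 1950 × 0.953 = 1858
30–44: 340 × 0.929 = 316
45+: 400 × 0.941 + 1570 × 0.398 = 376 + 625 = 1001
Net migration: 0–14 + 85 → 272; 15–29 + 85 → 1943; 30–44 + 85 → 401; 45+ + 85 → 1086
End of period: [272, 1943, 401, 1086]
Period 2:
Births: 401 × 0.467 = 187
15–29: 272 × 0.953 = 259
30–44: 1943 × 0.929 = 1805
45+: 401 × 0.941 + 1086 × 0.398 = 377 + 432 = 809
Net migration: 0–14 + 85 → 272; 15–29 + 85 → 344; 30–44 + 85 → 1890; 45+ + 85 → 894
End of period: [272, 344, 1890, 894]
Dependents (band 0–14 + band 45+) = 272 + 894 = 1166; working-age = 2234; ratio = 1166/2234 × 100 = 52.2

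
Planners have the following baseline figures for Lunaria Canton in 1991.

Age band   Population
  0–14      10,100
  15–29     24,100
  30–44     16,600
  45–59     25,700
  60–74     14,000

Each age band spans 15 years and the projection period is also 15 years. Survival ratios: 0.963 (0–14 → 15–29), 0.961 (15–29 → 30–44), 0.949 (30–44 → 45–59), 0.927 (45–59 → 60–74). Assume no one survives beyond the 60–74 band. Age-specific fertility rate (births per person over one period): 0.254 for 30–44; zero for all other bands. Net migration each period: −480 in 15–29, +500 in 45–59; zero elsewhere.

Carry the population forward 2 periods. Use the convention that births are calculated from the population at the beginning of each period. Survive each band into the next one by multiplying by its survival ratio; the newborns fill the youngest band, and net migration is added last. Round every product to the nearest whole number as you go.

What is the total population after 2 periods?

55894

Period 1.
Births: 16600 × 0.254 = 4216
15–29: 10100 × 0.963 = 9726
30–44: 24100 × 0.961 = 23160
45–59: 16600 × 0.949 = 15753
60–74: 25700 × 0.927 = 23824
Net migration: 15–29 − 480 → 9246; 45–59 + 500 → 16253
End of period: [4216, 9246, 23160, 16253, 23824]
Period 2.
Births: 23160 × 0.254 = 5883
15–29: 4216 × 0.963 = 4060
30–44: 9246 × 0.961 = 8885
45–59: 23160 × 0.949 = 21979
60–74: 16253 × 0.927 = 15067
Net migration: 15–29 − 480 → 3580; 45–59 + 500 → 22479
End of period: [5883, 3580, 8885, 22479, 15067]
Total after period 2: 5883 + 3580 + 8885 + 22479 + 15067 = 55894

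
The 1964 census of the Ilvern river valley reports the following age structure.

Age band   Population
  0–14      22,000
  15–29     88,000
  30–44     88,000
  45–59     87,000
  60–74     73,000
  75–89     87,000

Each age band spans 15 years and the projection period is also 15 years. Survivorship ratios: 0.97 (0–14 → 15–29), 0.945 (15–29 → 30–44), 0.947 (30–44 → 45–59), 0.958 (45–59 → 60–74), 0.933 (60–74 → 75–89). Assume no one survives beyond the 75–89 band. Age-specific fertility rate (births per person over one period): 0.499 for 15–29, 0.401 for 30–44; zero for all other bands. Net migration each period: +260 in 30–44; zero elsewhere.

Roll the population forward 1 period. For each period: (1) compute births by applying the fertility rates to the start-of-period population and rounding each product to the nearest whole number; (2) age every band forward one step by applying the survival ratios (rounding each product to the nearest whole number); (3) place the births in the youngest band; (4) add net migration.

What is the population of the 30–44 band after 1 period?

83420

Numbering the bands 1..6 from youngest to oldest:
Period 1:
Births: 88000 × 0.499 = 43912 ; 88000 × 0.401 = 35288 — total 79200
Band 2: 22000 × 0.97 = 21340
Band 3: 88000 × 0.945 = 83160
Band 4: 88000 × 0.947 = 83336
Band 5: 87000 × 0.958 = 83346
Band 6: 73000 × 0.933 = 68109
Net migration: Band 3 + 260 → 83420
→ [79200, 21340, 83420, 83336, 83346, 68109]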